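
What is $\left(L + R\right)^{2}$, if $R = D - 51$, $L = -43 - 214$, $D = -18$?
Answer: $106276$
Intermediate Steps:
$L = -257$
$R = -69$ ($R = -18 - 51 = -69$)
$\left(L + R\right)^{2} = \left(-257 - 69\right)^{2} = \left(-326\right)^{2} = 106276$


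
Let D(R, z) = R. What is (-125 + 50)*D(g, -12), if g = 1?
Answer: -75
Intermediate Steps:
(-125 + 50)*D(g, -12) = (-125 + 50)*1 = -75*1 = -75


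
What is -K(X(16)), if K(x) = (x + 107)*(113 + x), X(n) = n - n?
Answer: -12091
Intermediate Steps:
X(n) = 0
K(x) = (107 + x)*(113 + x)
-K(X(16)) = -(12091 + 0² + 220*0) = -(12091 + 0 + 0) = -1*12091 = -12091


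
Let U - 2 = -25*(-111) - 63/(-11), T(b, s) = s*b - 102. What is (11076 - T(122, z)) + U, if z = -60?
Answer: 234088/11 ≈ 21281.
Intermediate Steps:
T(b, s) = -102 + b*s (T(b, s) = b*s - 102 = -102 + b*s)
U = 30610/11 (U = 2 + (-25*(-111) - 63/(-11)) = 2 + (2775 - 63*(-1/11)) = 2 + (2775 + 63/11) = 2 + 30588/11 = 30610/11 ≈ 2782.7)
(11076 - T(122, z)) + U = (11076 - (-102 + 122*(-60))) + 30610/11 = (11076 - (-102 - 7320)) + 30610/11 = (11076 - 1*(-7422)) + 30610/11 = (11076 + 7422) + 30610/11 = 18498 + 30610/11 = 234088/11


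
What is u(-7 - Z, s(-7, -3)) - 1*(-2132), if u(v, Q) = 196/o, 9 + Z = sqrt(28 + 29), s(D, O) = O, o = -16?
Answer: 8479/4 ≈ 2119.8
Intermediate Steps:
Z = -9 + sqrt(57) (Z = -9 + sqrt(28 + 29) = -9 + sqrt(57) ≈ -1.4502)
u(v, Q) = -49/4 (u(v, Q) = 196/(-16) = 196*(-1/16) = -49/4)
u(-7 - Z, s(-7, -3)) - 1*(-2132) = -49/4 - 1*(-2132) = -49/4 + 2132 = 8479/4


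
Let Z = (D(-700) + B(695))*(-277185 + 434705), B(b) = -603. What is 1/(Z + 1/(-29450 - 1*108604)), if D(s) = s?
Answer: -138054/28335384702241 ≈ -4.8721e-9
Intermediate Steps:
Z = -205248560 (Z = (-700 - 603)*(-277185 + 434705) = -1303*157520 = -205248560)
1/(Z + 1/(-29450 - 1*108604)) = 1/(-205248560 + 1/(-29450 - 1*108604)) = 1/(-205248560 + 1/(-29450 - 108604)) = 1/(-205248560 + 1/(-138054)) = 1/(-205248560 - 1/138054) = 1/(-28335384702241/138054) = -138054/28335384702241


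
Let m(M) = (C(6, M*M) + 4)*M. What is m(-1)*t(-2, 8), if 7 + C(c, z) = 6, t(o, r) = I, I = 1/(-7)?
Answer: 3/7 ≈ 0.42857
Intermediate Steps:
I = -1/7 ≈ -0.14286
t(o, r) = -1/7
C(c, z) = -1 (C(c, z) = -7 + 6 = -1)
m(M) = 3*M (m(M) = (-1 + 4)*M = 3*M)
m(-1)*t(-2, 8) = (3*(-1))*(-1/7) = -3*(-1/7) = 3/7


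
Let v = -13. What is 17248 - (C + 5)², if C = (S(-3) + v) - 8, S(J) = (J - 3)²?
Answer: 16848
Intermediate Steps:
S(J) = (-3 + J)²
C = 15 (C = ((-3 - 3)² - 13) - 8 = ((-6)² - 13) - 8 = (36 - 13) - 8 = 23 - 8 = 15)
17248 - (C + 5)² = 17248 - (15 + 5)² = 17248 - 1*20² = 17248 - 1*400 = 17248 - 400 = 16848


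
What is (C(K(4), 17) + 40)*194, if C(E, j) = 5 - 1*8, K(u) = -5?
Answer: 7178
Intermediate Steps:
C(E, j) = -3 (C(E, j) = 5 - 8 = -3)
(C(K(4), 17) + 40)*194 = (-3 + 40)*194 = 37*194 = 7178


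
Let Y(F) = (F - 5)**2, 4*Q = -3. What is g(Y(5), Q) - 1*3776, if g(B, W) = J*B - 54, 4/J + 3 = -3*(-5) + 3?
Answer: -3830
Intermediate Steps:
Q = -3/4 (Q = (1/4)*(-3) = -3/4 ≈ -0.75000)
J = 4/15 (J = 4/(-3 + (-3*(-5) + 3)) = 4/(-3 + (15 + 3)) = 4/(-3 + 18) = 4/15 ≈ 0.26667)
Y(F) = (-5 + F)**2
g(B, W) = -54 + 4*B/15 (g(B, W) = 4*B/15 - 54 = -54 + 4*B/15)
g(Y(5), Q) - 1*3776 = (-54 + 4*(-5 + 5)**2/15) - 1*3776 = (-54 + (4/15)*0**2) - 3776 = (-54 + (4/15)*0) - 3776 = (-54 + 0) - 3776 = -54 - 3776 = -3830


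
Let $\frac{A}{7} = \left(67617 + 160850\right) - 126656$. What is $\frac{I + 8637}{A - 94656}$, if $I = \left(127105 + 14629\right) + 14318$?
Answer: $\frac{164689}{618021} \approx 0.26648$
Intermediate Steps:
$I = 156052$ ($I = 141734 + 14318 = 156052$)
$A = 712677$ ($A = 7 \left(\left(67617 + 160850\right) - 126656\right) = 7 \left(228467 - 126656\right) = 7 \cdot 101811 = 712677$)
$\frac{I + 8637}{A - 94656} = \frac{156052 + 8637}{712677 - 94656} = \frac{164689}{618021}$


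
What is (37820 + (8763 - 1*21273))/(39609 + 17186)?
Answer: 5062/11359 ≈ 0.44564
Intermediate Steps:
(37820 + (8763 - 1*21273))/(39609 + 17186) = (37820 + (8763 - 21273))/56795 = (37820 - 12510)*(1/56795) = 25310*(1/56795) = 5062/11359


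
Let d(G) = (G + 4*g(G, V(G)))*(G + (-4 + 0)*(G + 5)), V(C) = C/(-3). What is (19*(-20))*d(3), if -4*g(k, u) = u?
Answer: 44080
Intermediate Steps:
V(C) = -C/3 (V(C) = C*(-⅓) = -C/3)
g(k, u) = -u/4
d(G) = 4*G*(-20 - 3*G)/3 (d(G) = (G + 4*(-(-1)*G/12))*(G + (-4 + 0)*(G + 5)) = (G + 4*(G/12))*(G - 4*(5 + G)) = (G + G/3)*(G + (-20 - 4*G)) = (4*G/3)*(-20 - 3*G) = 4*G*(-20 - 3*G)/3)
(19*(-20))*d(3) = (19*(-20))*((4/3)*3*(-20 - 3*3)) = -1520*3*(-20 - 9)/3 = -1520*3*(-29)/3 = -380*(-116) = 44080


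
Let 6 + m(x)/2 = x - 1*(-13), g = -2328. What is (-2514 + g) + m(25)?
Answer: -4778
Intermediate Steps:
m(x) = 14 + 2*x (m(x) = -12 + 2*(x - 1*(-13)) = -12 + 2*(x + 13) = -12 + 2*(13 + x) = -12 + (26 + 2*x) = 14 + 2*x)
(-2514 + g) + m(25) = (-2514 - 2328) + (14 + 2*25) = -4842 + (14 + 50) = -4842 + 64 = -4778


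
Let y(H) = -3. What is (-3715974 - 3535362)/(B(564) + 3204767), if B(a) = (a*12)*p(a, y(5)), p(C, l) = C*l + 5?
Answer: 7251336/8212849 ≈ 0.88293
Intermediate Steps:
p(C, l) = 5 + C*l
B(a) = 12*a*(5 - 3*a) (B(a) = (a*12)*(5 + a*(-3)) = (12*a)*(5 - 3*a) = 12*a*(5 - 3*a))
(-3715974 - 3535362)/(B(564) + 3204767) = (-3715974 - 3535362)/(12*564*(5 - 3*564) + 3204767) = -7251336/(12*564*(5 - 1692) + 3204767) = -7251336/(12*564*(-1687) + 3204767) = -7251336/(-11417616 + 3204767) = -7251336/(-8212849) = -7251336*(-1/8212849) = 7251336/8212849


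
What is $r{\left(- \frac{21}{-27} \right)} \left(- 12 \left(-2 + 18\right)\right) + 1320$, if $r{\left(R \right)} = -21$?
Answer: $5352$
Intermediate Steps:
$r{\left(- \frac{21}{-27} \right)} \left(- 12 \left(-2 + 18\right)\right) + 1320 = - 21 \left(- 12 \left(-2 + 18\right)\right) + 1320 = - 21 \left(\left(-12\right) 16\right) + 1320 = \left(-21\right) \left(-192\right) + 1320 = 4032 + 1320 = 5352$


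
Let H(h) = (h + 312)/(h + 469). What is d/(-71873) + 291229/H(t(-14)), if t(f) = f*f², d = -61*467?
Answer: 47619236141559/174795136 ≈ 2.7243e+5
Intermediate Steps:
d = -28487
t(f) = f³
H(h) = (312 + h)/(469 + h)
d/(-71873) + 291229/H(t(-14)) = -28487/(-71873) + 291229/(((312 + (-14)³)/(469 + (-14)³))) = -28487*(-1/71873) + 291229/(((312 - 2744)/(469 - 2744))) = 28487/71873 + 291229/((-2432/(-2275))) = 28487/71873 + 291229/((-1/2275*(-2432))) = 28487/71873 + 291229/(2432/2275) = 28487/71873 + 291229*(2275/2432) = 28487/71873 + 662545975/2432 = 47619236141559/174795136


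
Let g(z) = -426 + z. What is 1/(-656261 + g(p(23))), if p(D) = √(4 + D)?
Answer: -656687/431237815942 - 3*√3/431237815942 ≈ -1.5228e-6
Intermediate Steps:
1/(-656261 + g(p(23))) = 1/(-656261 + (-426 + √(4 + 23))) = 1/(-656261 + (-426 + √27)) = 1/(-656261 + (-426 + 3*√3)) = 1/(-656687 + 3*√3)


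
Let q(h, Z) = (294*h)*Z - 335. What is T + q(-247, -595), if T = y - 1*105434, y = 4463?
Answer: 43106404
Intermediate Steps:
q(h, Z) = -335 + 294*Z*h (q(h, Z) = 294*Z*h - 335 = -335 + 294*Z*h)
T = -100971 (T = 4463 - 1*105434 = 4463 - 105434 = -100971)
T + q(-247, -595) = -100971 + (-335 + 294*(-595)*(-247)) = -100971 + (-335 + 43207710) = -100971 + 43207375 = 43106404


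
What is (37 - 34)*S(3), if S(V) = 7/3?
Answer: 7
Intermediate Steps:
S(V) = 7/3 (S(V) = 7*(⅓) = 7/3)
(37 - 34)*S(3) = (37 - 34)*(7/3) = 3*(7/3) = 7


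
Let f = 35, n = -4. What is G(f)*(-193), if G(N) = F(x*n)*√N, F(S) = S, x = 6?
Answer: 4632*√35 ≈ 27403.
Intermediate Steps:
G(N) = -24*√N (G(N) = (6*(-4))*√N = -24*√N)
G(f)*(-193) = -24*√35*(-193) = 4632*√35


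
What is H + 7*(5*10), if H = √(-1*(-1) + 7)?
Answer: 350 + 2*√2 ≈ 352.83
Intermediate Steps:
H = 2*√2 (H = √(1 + 7) = √8 = 2*√2 ≈ 2.8284)
H + 7*(5*10) = 2*√2 + 7*(5*10) = 2*√2 + 7*50 = 2*√2 + 350 = 350 + 2*√2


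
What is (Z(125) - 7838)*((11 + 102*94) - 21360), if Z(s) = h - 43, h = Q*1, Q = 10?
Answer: 92570831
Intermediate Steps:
h = 10 (h = 10*1 = 10)
Z(s) = -33 (Z(s) = 10 - 43 = -33)
(Z(125) - 7838)*((11 + 102*94) - 21360) = (-33 - 7838)*((11 + 102*94) - 21360) = -7871*((11 + 9588) - 21360) = -7871*(9599 - 21360) = -7871*(-11761) = 92570831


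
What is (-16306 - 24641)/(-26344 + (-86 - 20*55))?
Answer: 40947/27530 ≈ 1.4874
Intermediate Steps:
(-16306 - 24641)/(-26344 + (-86 - 20*55)) = -40947/(-26344 + (-86 - 1100)) = -40947/(-26344 - 1186) = -40947/(-27530) = -40947*(-1/27530) = 40947/27530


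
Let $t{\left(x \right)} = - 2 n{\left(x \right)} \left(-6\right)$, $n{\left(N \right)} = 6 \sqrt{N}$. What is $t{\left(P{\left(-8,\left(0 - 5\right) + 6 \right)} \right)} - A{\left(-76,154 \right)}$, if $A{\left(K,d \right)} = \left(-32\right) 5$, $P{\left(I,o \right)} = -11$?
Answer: $160 + 72 i \sqrt{11} \approx 160.0 + 238.8 i$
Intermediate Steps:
$A{\left(K,d \right)} = -160$
$t{\left(x \right)} = 72 \sqrt{x}$ ($t{\left(x \right)} = - 2 \cdot 6 \sqrt{x} \left(-6\right) = - 12 \sqrt{x} \left(-6\right) = 72 \sqrt{x}$)
$t{\left(P{\left(-8,\left(0 - 5\right) + 6 \right)} \right)} - A{\left(-76,154 \right)} = 72 \sqrt{-11} - -160 = 72 i \sqrt{11} + 160 = 160 + 72 i \sqrt{11}$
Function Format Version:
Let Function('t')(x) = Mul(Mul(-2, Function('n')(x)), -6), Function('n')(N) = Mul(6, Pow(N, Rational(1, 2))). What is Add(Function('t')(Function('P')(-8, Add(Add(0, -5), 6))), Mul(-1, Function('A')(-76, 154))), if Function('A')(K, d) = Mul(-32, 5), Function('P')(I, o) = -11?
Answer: Add(160, Mul(72, I, Pow(11, Rational(1, 2)))) ≈ Add(160.00, Mul(238.80, I))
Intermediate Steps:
Function('A')(K, d) = -160
Function('t')(x) = Mul(72, Pow(x, Rational(1, 2))) (Function('t')(x) = Mul(Mul(-2, Mul(6, Pow(x, Rational(1, 2)))), -6) = Mul(Mul(-12, Pow(x, Rational(1, 2))), -6) = Mul(72, Pow(x, Rational(1, 2))))
Add(Function('t')(Function('P')(-8, Add(Add(0, -5), 6))), Mul(-1, Function('A')(-76, 154))) = Add(Mul(72, Pow(-11, Rational(1, 2))), Mul(-1, -160)) = Add(Mul(72, Mul(I, Pow(11, Rational(1, 2)))), 160) = Add(Mul(72, I, Pow(11, Rational(1, 2))), 160) = Add(160, Mul(72, I, Pow(11, Rational(1, 2))))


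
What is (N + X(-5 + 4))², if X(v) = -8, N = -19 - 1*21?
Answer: 2304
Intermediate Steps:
N = -40 (N = -19 - 21 = -40)
(N + X(-5 + 4))² = (-40 - 8)² = (-48)² = 2304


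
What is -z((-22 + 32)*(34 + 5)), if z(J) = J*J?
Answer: -152100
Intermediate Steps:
z(J) = J²
-z((-22 + 32)*(34 + 5)) = -((-22 + 32)*(34 + 5))² = -(10*39)² = -1*390² = -1*152100 = -152100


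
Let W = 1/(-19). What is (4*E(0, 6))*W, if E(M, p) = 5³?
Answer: -500/19 ≈ -26.316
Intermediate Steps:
E(M, p) = 125
W = -1/19 ≈ -0.052632
(4*E(0, 6))*W = (4*125)*(-1/19) = 500*(-1/19) = -500/19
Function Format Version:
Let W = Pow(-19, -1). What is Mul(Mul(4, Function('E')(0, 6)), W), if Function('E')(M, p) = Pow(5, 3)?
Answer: Rational(-500, 19) ≈ -26.316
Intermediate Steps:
Function('E')(M, p) = 125
W = Rational(-1, 19) ≈ -0.052632
Mul(Mul(4, Function('E')(0, 6)), W) = Mul(Mul(4, 125), Rational(-1, 19)) = Mul(500, Rational(-1, 19)) = Rational(-500, 19)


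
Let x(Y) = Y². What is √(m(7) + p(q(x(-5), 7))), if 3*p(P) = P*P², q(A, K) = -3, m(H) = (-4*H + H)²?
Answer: 12*√3 ≈ 20.785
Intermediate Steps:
m(H) = 9*H² (m(H) = (-3*H)² = 9*H²)
p(P) = P³/3 (p(P) = (P*P²)/3 = P³/3)
√(m(7) + p(q(x(-5), 7))) = √(9*7² + (⅓)*(-3)³) = √(9*49 + (⅓)*(-27)) = √(441 - 9) = √432 = 12*√3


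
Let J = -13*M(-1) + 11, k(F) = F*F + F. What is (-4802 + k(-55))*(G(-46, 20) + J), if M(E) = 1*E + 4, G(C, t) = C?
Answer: 135568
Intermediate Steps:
M(E) = 4 + E (M(E) = E + 4 = 4 + E)
k(F) = F + F² (k(F) = F² + F = F + F²)
J = -28 (J = -13*(4 - 1) + 11 = -13*3 + 11 = -39 + 11 = -28)
(-4802 + k(-55))*(G(-46, 20) + J) = (-4802 - 55*(1 - 55))*(-46 - 28) = (-4802 - 55*(-54))*(-74) = (-4802 + 2970)*(-74) = -1832*(-74) = 135568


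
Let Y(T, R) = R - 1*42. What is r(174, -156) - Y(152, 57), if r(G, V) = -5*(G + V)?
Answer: -105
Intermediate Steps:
Y(T, R) = -42 + R (Y(T, R) = R - 42 = -42 + R)
r(G, V) = -5*G - 5*V
r(174, -156) - Y(152, 57) = (-5*174 - 5*(-156)) - (-42 + 57) = (-870 + 780) - 1*15 = -90 - 15 = -105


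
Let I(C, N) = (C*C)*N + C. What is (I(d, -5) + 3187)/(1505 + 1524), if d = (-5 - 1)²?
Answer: -3257/3029 ≈ -1.0753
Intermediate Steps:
d = 36 (d = (-6)² = 36)
I(C, N) = C + N*C² (I(C, N) = C²*N + C = N*C² + C = C + N*C²)
(I(d, -5) + 3187)/(1505 + 1524) = (36*(1 + 36*(-5)) + 3187)/(1505 + 1524) = (36*(1 - 180) + 3187)/3029 = (36*(-179) + 3187)*(1/3029) = (-6444 + 3187)*(1/3029) = -3257*1/3029 = -3257/3029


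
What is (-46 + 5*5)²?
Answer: 441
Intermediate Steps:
(-46 + 5*5)² = (-46 + 25)² = (-21)² = 441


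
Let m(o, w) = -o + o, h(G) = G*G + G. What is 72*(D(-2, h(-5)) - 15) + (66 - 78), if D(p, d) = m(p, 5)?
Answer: -1092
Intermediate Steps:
h(G) = G + G² (h(G) = G² + G = G + G²)
m(o, w) = 0
D(p, d) = 0
72*(D(-2, h(-5)) - 15) + (66 - 78) = 72*(0 - 15) + (66 - 78) = 72*(-15) - 12 = -1080 - 12 = -1092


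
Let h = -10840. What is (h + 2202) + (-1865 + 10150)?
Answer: -353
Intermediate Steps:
(h + 2202) + (-1865 + 10150) = (-10840 + 2202) + (-1865 + 10150) = -8638 + 8285 = -353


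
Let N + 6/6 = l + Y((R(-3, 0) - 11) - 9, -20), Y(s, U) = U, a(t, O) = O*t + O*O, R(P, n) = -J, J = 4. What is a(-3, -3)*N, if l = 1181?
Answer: 20880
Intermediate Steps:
R(P, n) = -4 (R(P, n) = -1*4 = -4)
a(t, O) = O² + O*t (a(t, O) = O*t + O² = O² + O*t)
N = 1160 (N = -1 + (1181 - 20) = -1 + 1161 = 1160)
a(-3, -3)*N = -3*(-3 - 3)*1160 = -3*(-6)*1160 = 18*1160 = 20880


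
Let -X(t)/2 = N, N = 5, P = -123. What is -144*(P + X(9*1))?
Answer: 19152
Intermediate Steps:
X(t) = -10 (X(t) = -2*5 = -10)
-144*(P + X(9*1)) = -144*(-123 - 10) = -144*(-133) = 19152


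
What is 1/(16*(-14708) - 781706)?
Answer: -1/1017034 ≈ -9.8325e-7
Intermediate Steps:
1/(16*(-14708) - 781706) = 1/(-235328 - 781706) = 1/(-1017034) = -1/1017034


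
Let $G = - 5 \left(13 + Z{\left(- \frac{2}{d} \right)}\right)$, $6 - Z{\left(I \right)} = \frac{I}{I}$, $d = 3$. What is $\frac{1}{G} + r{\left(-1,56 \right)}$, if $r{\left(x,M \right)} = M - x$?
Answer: $\frac{5129}{90} \approx 56.989$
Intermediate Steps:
$Z{\left(I \right)} = 5$ ($Z{\left(I \right)} = 6 - \frac{I}{I} = 6 - 1 = 5$)
$G = -90$ ($G = - 5 \left(13 + 5\right) = \left(-5\right) 18 = -90$)
$\frac{1}{G} + r{\left(-1,56 \right)} = \frac{1}{-90} + \left(56 - -1\right) = - \frac{1}{90} + \left(56 + 1\right) = - \frac{1}{90} + 57 = \frac{5129}{90}$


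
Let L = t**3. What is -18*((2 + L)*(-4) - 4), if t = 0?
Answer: 216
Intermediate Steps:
L = 0 (L = 0**3 = 0)
-18*((2 + L)*(-4) - 4) = -18*((2 + 0)*(-4) - 4) = -18*(2*(-4) - 4) = -18*(-8 - 4) = -18*(-12) = 216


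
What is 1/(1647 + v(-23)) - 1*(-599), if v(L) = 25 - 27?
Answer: 985356/1645 ≈ 599.00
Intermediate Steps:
v(L) = -2
1/(1647 + v(-23)) - 1*(-599) = 1/(1647 - 2) - 1*(-599) = 1/1645 + 599 = 985356/1645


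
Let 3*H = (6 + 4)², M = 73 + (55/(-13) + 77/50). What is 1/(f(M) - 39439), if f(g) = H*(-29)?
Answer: -3/121217 ≈ -2.4749e-5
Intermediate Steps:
M = 45701/650 (M = 73 + (55*(-1/13) + 77*(1/50)) = 73 + (-55/13 + 77/50) = 73 - 1749/650 = 45701/650 ≈ 70.309)
H = 100/3 (H = (6 + 4)²/3 = (⅓)*10² = (⅓)*100 = 100/3 ≈ 33.333)
f(g) = -2900/3 (f(g) = (100/3)*(-29) = -2900/3)
1/(f(M) - 39439) = 1/(-2900/3 - 39439) = 1/(-121217/3) = -3/121217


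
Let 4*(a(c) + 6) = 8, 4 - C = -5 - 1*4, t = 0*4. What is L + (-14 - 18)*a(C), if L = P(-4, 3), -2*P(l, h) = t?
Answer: 128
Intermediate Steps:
t = 0
P(l, h) = 0 (P(l, h) = -1/2*0 = 0)
C = 13 (C = 4 - (-5 - 1*4) = 4 - (-5 - 4) = 4 - 1*(-9) = 4 + 9 = 13)
a(c) = -4 (a(c) = -6 + (1/4)*8 = -6 + 2 = -4)
L = 0
L + (-14 - 18)*a(C) = 0 + (-14 - 18)*(-4) = 0 - 32*(-4) = 0 + 128 = 128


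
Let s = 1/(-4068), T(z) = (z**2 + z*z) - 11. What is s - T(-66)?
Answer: -35395669/4068 ≈ -8701.0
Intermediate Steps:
T(z) = -11 + 2*z**2 (T(z) = (z**2 + z**2) - 11 = 2*z**2 - 11 = -11 + 2*z**2)
s = -1/4068 ≈ -0.00024582
s - T(-66) = -1/4068 - (-11 + 2*(-66)**2) = -1/4068 - (-11 + 2*4356) = -1/4068 - (-11 + 8712) = -1/4068 - 1*8701 = -1/4068 - 8701 = -35395669/4068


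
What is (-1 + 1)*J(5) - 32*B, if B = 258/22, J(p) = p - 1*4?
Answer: -4128/11 ≈ -375.27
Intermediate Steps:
J(p) = -4 + p (J(p) = p - 4 = -4 + p)
B = 129/11 (B = 258*(1/22) = 129/11 ≈ 11.727)
(-1 + 1)*J(5) - 32*B = (-1 + 1)*(-4 + 5) - 32*129/11 = 0*1 - 4128/11 = 0 - 4128/11 = -4128/11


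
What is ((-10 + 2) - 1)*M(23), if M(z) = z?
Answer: -207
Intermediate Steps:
((-10 + 2) - 1)*M(23) = ((-10 + 2) - 1)*23 = (-8 - 1)*23 = -9*23 = -207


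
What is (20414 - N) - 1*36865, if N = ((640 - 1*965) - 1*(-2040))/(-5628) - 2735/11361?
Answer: -50087488553/3044748 ≈ -16450.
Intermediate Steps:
N = -1660795/3044748 (N = ((640 - 965) + 2040)*(-1/5628) - 2735*1/11361 = (-325 + 2040)*(-1/5628) - 2735/11361 = 1715*(-1/5628) - 2735/11361 = -245/804 - 2735/11361 = -1660795/3044748 ≈ -0.54546)
(20414 - N) - 1*36865 = (20414 - 1*(-1660795/3044748)) - 1*36865 = (20414 + 1660795/3044748) - 36865 = 62157146467/3044748 - 36865 = -50087488553/3044748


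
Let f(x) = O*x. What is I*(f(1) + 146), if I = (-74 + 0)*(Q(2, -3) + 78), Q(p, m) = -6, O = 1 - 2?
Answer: -772560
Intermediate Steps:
O = -1
I = -5328 (I = (-74 + 0)*(-6 + 78) = -74*72 = -5328)
f(x) = -x
I*(f(1) + 146) = -5328*(-1*1 + 146) = -5328*(-1 + 146) = -5328*145 = -772560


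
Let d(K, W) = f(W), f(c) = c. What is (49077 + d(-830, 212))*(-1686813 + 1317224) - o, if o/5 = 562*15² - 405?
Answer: -18217302446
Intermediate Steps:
d(K, W) = W
o = 630225 (o = 5*(562*15² - 405) = 5*(562*225 - 405) = 5*(126450 - 405) = 5*126045 = 630225)
(49077 + d(-830, 212))*(-1686813 + 1317224) - o = (49077 + 212)*(-1686813 + 1317224) - 1*630225 = 49289*(-369589) - 630225 = -18216672221 - 630225 = -18217302446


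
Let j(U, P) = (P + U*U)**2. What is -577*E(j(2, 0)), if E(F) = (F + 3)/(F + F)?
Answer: -10963/32 ≈ -342.59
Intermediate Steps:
j(U, P) = (P + U**2)**2
E(F) = (3 + F)/(2*F) (E(F) = (3 + F)/((2*F)) = (3 + F)*(1/(2*F)) = (3 + F)/(2*F))
-577*E(j(2, 0)) = -577*(3 + (0 + 2**2)**2)/(2*((0 + 2**2)**2)) = -577*(3 + (0 + 4)**2)/(2*((0 + 4)**2)) = -577*(3 + 4**2)/(2*(4**2)) = -577*(3 + 16)/(2*16) = -577*19/(2*16) = -577*19/32 = -10963/32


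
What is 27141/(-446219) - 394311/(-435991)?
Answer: 164115828378/194547468029 ≈ 0.84358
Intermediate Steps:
27141/(-446219) - 394311/(-435991) = 27141*(-1/446219) - 394311*(-1/435991) = -27141/446219 + 394311/435991 = 164115828378/194547468029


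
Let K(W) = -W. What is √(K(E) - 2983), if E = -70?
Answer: I*√2913 ≈ 53.972*I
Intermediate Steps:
√(K(E) - 2983) = √(-1*(-70) - 2983) = √(70 - 2983) = √(-2913) = I*√2913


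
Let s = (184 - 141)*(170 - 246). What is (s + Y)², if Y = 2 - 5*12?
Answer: 11062276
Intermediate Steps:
s = -3268 (s = 43*(-76) = -3268)
Y = -58 (Y = 2 - 60 = -58)
(s + Y)² = (-3268 - 58)² = (-3326)² = 11062276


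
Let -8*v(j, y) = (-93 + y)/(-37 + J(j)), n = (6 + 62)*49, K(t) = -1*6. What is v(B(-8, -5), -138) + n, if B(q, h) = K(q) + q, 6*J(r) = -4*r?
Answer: 2211755/664 ≈ 3331.0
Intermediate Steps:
J(r) = -2*r/3 (J(r) = (-4*r)/6 = -2*r/3)
K(t) = -6
B(q, h) = -6 + q
n = 3332 (n = 68*49 = 3332)
v(j, y) = -(-93 + y)/(8*(-37 - 2*j/3))
v(B(-8, -5), -138) + n = 3*(-93 - 138)/(8*(111 + 2*(-6 - 8))) + 3332 = (3/8)*(-231)/(111 + 2*(-14)) + 3332 = (3/8)*(-231)/(111 - 28) + 3332 = (3/8)*(-231)/83 + 3332 = (3/8)*(1/83)*(-231) + 3332 = -693/664 + 3332 = 2211755/664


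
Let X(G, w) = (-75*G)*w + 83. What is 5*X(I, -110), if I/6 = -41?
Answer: -10147085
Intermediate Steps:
I = -246 (I = 6*(-41) = -246)
X(G, w) = 83 - 75*G*w (X(G, w) = -75*G*w + 83 = 83 - 75*G*w)
5*X(I, -110) = 5*(83 - 75*(-246)*(-110)) = 5*(83 - 2029500) = 5*(-2029417) = -10147085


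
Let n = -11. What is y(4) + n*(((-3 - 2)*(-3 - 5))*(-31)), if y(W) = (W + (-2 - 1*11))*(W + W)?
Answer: 13568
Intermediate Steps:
y(W) = 2*W*(-13 + W) (y(W) = (W + (-2 - 11))*(2*W) = (W - 13)*(2*W) = (-13 + W)*(2*W) = 2*W*(-13 + W))
y(4) + n*(((-3 - 2)*(-3 - 5))*(-31)) = 2*4*(-13 + 4) - 11*(-3 - 2)*(-3 - 5)*(-31) = 2*4*(-9) - 11*(-5*(-8))*(-31) = -72 - 440*(-31) = -72 - 11*(-1240) = -72 + 13640 = 13568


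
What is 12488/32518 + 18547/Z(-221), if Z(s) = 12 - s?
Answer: 303010525/3788347 ≈ 79.985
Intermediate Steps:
12488/32518 + 18547/Z(-221) = 12488/32518 + 18547/(12 - 1*(-221)) = 12488*(1/32518) + 18547/(12 + 221) = 6244/16259 + 18547/233 = 303010525/3788347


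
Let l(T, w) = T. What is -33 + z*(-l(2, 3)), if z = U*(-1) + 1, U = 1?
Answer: -33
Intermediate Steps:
z = 0 (z = 1*(-1) + 1 = -1 + 1 = 0)
-33 + z*(-l(2, 3)) = -33 + 0*(-1*2) = -33 + 0*(-2) = -33 + 0 = -33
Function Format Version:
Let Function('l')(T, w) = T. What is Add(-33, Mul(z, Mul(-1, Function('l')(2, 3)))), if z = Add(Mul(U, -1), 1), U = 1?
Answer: -33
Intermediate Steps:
z = 0 (z = Add(Mul(1, -1), 1) = Add(-1, 1) = 0)
Add(-33, Mul(z, Mul(-1, Function('l')(2, 3)))) = Add(-33, Mul(0, Mul(-1, 2))) = Add(-33, Mul(0, -2)) = Add(-33, 0) = -33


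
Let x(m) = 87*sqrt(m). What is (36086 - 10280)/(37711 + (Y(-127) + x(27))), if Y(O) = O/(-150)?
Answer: 1990619826300/2908593441839 - 13776885000*sqrt(3)/2908593441839 ≈ 0.67619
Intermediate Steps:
Y(O) = -O/150 (Y(O) = O*(-1/150) = -O/150)
(36086 - 10280)/(37711 + (Y(-127) + x(27))) = (36086 - 10280)/(37711 + (-1/150*(-127) + 87*sqrt(27))) = 25806/(37711 + (127/150 + 87*(3*sqrt(3)))) = 25806/(37711 + (127/150 + 261*sqrt(3))) = 25806/(5656777/150 + 261*sqrt(3))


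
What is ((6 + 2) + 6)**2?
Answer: 196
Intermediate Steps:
((6 + 2) + 6)**2 = (8 + 6)**2 = 14**2 = 196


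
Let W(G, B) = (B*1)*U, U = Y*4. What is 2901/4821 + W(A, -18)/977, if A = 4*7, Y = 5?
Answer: 366239/1570039 ≈ 0.23327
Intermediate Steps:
U = 20 (U = 5*4 = 20)
A = 28
W(G, B) = 20*B (W(G, B) = (B*1)*20 = B*20 = 20*B)
2901/4821 + W(A, -18)/977 = 2901/4821 + (20*(-18))/977 = 2901*(1/4821) - 360*1/977 = 967/1607 - 360/977 = 366239/1570039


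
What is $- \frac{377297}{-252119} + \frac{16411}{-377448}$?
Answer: $\frac{138272473147}{95161812312} \approx 1.453$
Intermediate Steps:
$- \frac{377297}{-252119} + \frac{16411}{-377448} = \left(-377297\right) \left(- \frac{1}{252119}\right) + 16411 \left(- \frac{1}{377448}\right) = \frac{377297}{252119} - \frac{16411}{377448} = \frac{138272473147}{95161812312}$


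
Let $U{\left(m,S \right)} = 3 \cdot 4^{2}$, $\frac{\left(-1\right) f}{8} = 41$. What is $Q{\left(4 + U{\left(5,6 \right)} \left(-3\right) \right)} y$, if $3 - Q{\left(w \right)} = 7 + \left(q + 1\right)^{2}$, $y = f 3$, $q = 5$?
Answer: $39360$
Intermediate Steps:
$f = -328$ ($f = \left(-8\right) 41 = -328$)
$U{\left(m,S \right)} = 48$ ($U{\left(m,S \right)} = 3 \cdot 16 = 48$)
$y = -984$ ($y = \left(-328\right) 3 = -984$)
$Q{\left(w \right)} = -40$ ($Q{\left(w \right)} = 3 - \left(7 + \left(5 + 1\right)^{2}\right) = 3 - \left(7 + 6^{2}\right) = 3 - \left(7 + 36\right) = 3 - 43 = -40$)
$Q{\left(4 + U{\left(5,6 \right)} \left(-3\right) \right)} y = \left(-40\right) \left(-984\right) = 39360$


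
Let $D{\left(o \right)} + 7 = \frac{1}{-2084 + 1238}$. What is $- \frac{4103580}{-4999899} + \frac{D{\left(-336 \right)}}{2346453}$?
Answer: $\frac{2715327972223421}{3308431898325654} \approx 0.82073$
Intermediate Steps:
$D{\left(o \right)} = - \frac{5923}{846}$ ($D{\left(o \right)} = -7 + \frac{1}{-2084 + 1238} = -7 + \frac{1}{-846} = -7 - \frac{1}{846} = - \frac{5923}{846}$)
$- \frac{4103580}{-4999899} + \frac{D{\left(-336 \right)}}{2346453} = - \frac{4103580}{-4999899} - \frac{5923}{846 \cdot 2346453} = \left(-4103580\right) \left(- \frac{1}{4999899}\right) - \frac{5923}{1985099238} = \frac{1367860}{1666633} - \frac{5923}{1985099238} = \frac{2715327972223421}{3308431898325654}$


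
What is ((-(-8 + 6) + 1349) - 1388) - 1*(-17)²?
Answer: -326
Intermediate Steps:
((-(-8 + 6) + 1349) - 1388) - 1*(-17)² = ((-1*(-2) + 1349) - 1388) - 1*289 = ((2 + 1349) - 1388) - 289 = (1351 - 1388) - 289 = -37 - 289 = -326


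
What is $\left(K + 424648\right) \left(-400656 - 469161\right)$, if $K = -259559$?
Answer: $-143597218713$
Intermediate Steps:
$\left(K + 424648\right) \left(-400656 - 469161\right) = \left(-259559 + 424648\right) \left(-400656 - 469161\right) = 165089 \left(-869817\right) = -143597218713$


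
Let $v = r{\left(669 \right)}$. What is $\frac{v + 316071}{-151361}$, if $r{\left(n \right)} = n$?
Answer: $- \frac{316740}{151361} \approx -2.0926$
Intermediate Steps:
$v = 669$
$\frac{v + 316071}{-151361} = \frac{669 + 316071}{-151361} = 316740 \left(- \frac{1}{151361}\right) = - \frac{316740}{151361}$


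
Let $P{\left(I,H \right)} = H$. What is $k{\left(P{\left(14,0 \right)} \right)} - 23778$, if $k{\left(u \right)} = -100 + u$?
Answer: $-23878$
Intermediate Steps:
$k{\left(P{\left(14,0 \right)} \right)} - 23778 = \left(-100 + 0\right) - 23778 = -100 - 23778 = -23878$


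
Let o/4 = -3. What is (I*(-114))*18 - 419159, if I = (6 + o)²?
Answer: -493031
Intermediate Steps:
o = -12 (o = 4*(-3) = -12)
I = 36 (I = (6 - 12)² = (-6)² = 36)
(I*(-114))*18 - 419159 = (36*(-114))*18 - 419159 = -4104*18 - 419159 = -73872 - 419159 = -493031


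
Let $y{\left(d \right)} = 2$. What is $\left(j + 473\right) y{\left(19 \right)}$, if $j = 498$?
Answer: $1942$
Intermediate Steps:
$\left(j + 473\right) y{\left(19 \right)} = \left(498 + 473\right) 2 = 971 \cdot 2 = 1942$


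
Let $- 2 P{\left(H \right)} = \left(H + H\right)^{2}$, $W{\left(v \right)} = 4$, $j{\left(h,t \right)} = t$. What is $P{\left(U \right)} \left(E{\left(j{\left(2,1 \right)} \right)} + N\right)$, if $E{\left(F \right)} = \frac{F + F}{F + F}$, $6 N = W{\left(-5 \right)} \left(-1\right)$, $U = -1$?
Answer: $- \frac{2}{3} \approx -0.66667$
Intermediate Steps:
$N = - \frac{2}{3}$ ($N = \frac{4 \left(-1\right)}{6} = \frac{1}{6} \left(-4\right) = - \frac{2}{3} \approx -0.66667$)
$E{\left(F \right)} = 1$ ($E{\left(F \right)} = \frac{2 F}{2 F} = 2 F \frac{1}{2 F} = 1$)
$P{\left(H \right)} = - 2 H^{2}$ ($P{\left(H \right)} = - \frac{\left(H + H\right)^{2}}{2} = - \frac{\left(2 H\right)^{2}}{2} = - \frac{4 H^{2}}{2} = - 2 H^{2}$)
$P{\left(U \right)} \left(E{\left(j{\left(2,1 \right)} \right)} + N\right) = - 2 \left(-1\right)^{2} \left(1 - \frac{2}{3}\right) = \left(-2\right) 1 \cdot \frac{1}{3} = \left(-2\right) \frac{1}{3} = - \frac{2}{3}$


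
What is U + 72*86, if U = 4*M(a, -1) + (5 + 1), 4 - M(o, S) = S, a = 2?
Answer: 6218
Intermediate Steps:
M(o, S) = 4 - S
U = 26 (U = 4*(4 - 1*(-1)) + (5 + 1) = 4*(4 + 1) + 6 = 4*5 + 6 = 20 + 6 = 26)
U + 72*86 = 26 + 72*86 = 26 + 6192 = 6218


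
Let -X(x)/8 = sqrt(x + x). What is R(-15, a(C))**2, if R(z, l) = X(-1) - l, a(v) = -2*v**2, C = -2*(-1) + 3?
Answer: 2372 - 800*I*sqrt(2) ≈ 2372.0 - 1131.4*I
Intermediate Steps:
X(x) = -8*sqrt(2)*sqrt(x) (X(x) = -8*sqrt(x + x) = -8*sqrt(2)*sqrt(x))
C = 5 (C = 2 + 3 = 5)
R(z, l) = -l - 8*I*sqrt(2) (R(z, l) = -8*sqrt(2)*sqrt(-1) - l = -8*sqrt(2)*I - l = -8*I*sqrt(2) - l = -l - 8*I*sqrt(2))
R(-15, a(C))**2 = (-(-2)*5**2 - 8*I*sqrt(2))**2 = (-(-2)*25 - 8*I*sqrt(2))**2 = (-1*(-50) - 8*I*sqrt(2))**2 = (50 - 8*I*sqrt(2))**2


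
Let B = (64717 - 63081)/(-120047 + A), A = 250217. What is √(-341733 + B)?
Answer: I*√1447600490431395/65085 ≈ 584.58*I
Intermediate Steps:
B = 818/65085 (B = (64717 - 63081)/(-120047 + 250217) = 1636/130170 = 1636*(1/130170) = 818/65085 ≈ 0.012568)
√(-341733 + B) = √(-341733 + 818/65085) = √(-22241691487/65085) = I*√1447600490431395/65085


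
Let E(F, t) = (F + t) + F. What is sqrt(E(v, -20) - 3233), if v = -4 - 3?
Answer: 33*I*sqrt(3) ≈ 57.158*I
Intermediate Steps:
v = -7
E(F, t) = t + 2*F
sqrt(E(v, -20) - 3233) = sqrt((-20 + 2*(-7)) - 3233) = sqrt((-20 - 14) - 3233) = sqrt(-34 - 3233) = sqrt(-3267) = 33*I*sqrt(3)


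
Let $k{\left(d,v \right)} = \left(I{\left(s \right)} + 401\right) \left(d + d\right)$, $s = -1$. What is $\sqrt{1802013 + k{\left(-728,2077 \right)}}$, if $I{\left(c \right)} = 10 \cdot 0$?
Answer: $\sqrt{1218157} \approx 1103.7$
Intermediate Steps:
$I{\left(c \right)} = 0$
$k{\left(d,v \right)} = 802 d$ ($k{\left(d,v \right)} = \left(0 + 401\right) \left(d + d\right) = 401 \cdot 2 d = 802 d$)
$\sqrt{1802013 + k{\left(-728,2077 \right)}} = \sqrt{1802013 + 802 \left(-728\right)} = \sqrt{1802013 - 583856} = \sqrt{1218157}$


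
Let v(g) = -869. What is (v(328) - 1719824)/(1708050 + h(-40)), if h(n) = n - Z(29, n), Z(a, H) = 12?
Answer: -1720693/1707998 ≈ -1.0074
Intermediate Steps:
h(n) = -12 + n (h(n) = n - 1*12 = n - 12 = -12 + n)
(v(328) - 1719824)/(1708050 + h(-40)) = (-869 - 1719824)/(1708050 + (-12 - 40)) = -1720693/(1708050 - 52) = -1720693/1707998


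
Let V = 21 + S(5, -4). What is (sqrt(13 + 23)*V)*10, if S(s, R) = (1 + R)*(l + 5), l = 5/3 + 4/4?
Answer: -120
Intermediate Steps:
l = 8/3 (l = 5*(1/3) + 4*(1/4) = 5/3 + 1 = 8/3 ≈ 2.6667)
S(s, R) = 23/3 + 23*R/3 (S(s, R) = (1 + R)*(8/3 + 5) = (1 + R)*(23/3) = 23/3 + 23*R/3)
V = -2 (V = 21 + (23/3 + (23/3)*(-4)) = 21 + (23/3 - 92/3) = 21 - 23 = -2)
(sqrt(13 + 23)*V)*10 = (sqrt(13 + 23)*(-2))*10 = (sqrt(36)*(-2))*10 = (6*(-2))*10 = -12*10 = -120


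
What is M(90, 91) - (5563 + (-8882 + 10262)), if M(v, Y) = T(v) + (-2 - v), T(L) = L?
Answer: -6945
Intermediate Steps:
M(v, Y) = -2 (M(v, Y) = v + (-2 - v) = -2)
M(90, 91) - (5563 + (-8882 + 10262)) = -2 - (5563 + (-8882 + 10262)) = -2 - (5563 + 1380) = -2 - 1*6943 = -2 - 6943 = -6945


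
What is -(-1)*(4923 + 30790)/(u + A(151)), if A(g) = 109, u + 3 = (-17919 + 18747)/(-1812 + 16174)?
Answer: 256455053/761600 ≈ 336.73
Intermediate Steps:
u = -21129/7181 (u = -3 + (-17919 + 18747)/(-1812 + 16174) = -3 + 828/14362 = -3 + 828*(1/14362) = -3 + 414/7181 = -21129/7181 ≈ -2.9423)
-(-1)*(4923 + 30790)/(u + A(151)) = -(-1)*(4923 + 30790)/(-21129/7181 + 109) = -(-1)*35713/(761600/7181) = -(-1)*35713*(7181/761600) = -(-1)*256455053/761600 = -1*(-256455053/761600) = 256455053/761600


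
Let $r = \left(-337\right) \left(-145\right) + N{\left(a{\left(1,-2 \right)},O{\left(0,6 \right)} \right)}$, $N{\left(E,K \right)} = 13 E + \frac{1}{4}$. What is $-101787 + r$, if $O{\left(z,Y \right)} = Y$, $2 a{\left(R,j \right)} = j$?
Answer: $- \frac{211739}{4} \approx -52935.0$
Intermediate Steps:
$a{\left(R,j \right)} = \frac{j}{2}$
$N{\left(E,K \right)} = \frac{1}{4} + 13 E$ ($N{\left(E,K \right)} = 13 E + \frac{1}{4} = \frac{1}{4} + 13 E$)
$r = \frac{195409}{4}$ ($r = \left(-337\right) \left(-145\right) + \left(\frac{1}{4} + 13 \cdot \frac{1}{2} \left(-2\right)\right) = 48865 + \left(\frac{1}{4} + 13 \left(-1\right)\right) = 48865 + \left(\frac{1}{4} - 13\right) = 48865 - \frac{51}{4} = \frac{195409}{4} \approx 48852.0$)
$-101787 + r = -101787 + \frac{195409}{4} = - \frac{211739}{4}$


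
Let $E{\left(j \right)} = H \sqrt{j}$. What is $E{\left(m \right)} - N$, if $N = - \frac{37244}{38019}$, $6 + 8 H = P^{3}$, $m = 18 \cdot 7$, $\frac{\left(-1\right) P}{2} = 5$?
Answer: $\frac{37244}{38019} - \frac{1509 \sqrt{14}}{4} \approx -1410.6$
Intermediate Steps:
$P = -10$ ($P = \left(-2\right) 5 = -10$)
$m = 126$
$H = - \frac{503}{4}$ ($H = - \frac{3}{4} + \frac{\left(-10\right)^{3}}{8} = - \frac{3}{4} + \frac{1}{8} \left(-1000\right) = - \frac{3}{4} - 125 = - \frac{503}{4} \approx -125.75$)
$N = - \frac{37244}{38019}$ ($N = \left(-37244\right) \frac{1}{38019} = - \frac{37244}{38019} \approx -0.97962$)
$E{\left(j \right)} = - \frac{503 \sqrt{j}}{4}$
$E{\left(m \right)} - N = - \frac{503 \sqrt{126}}{4} - - \frac{37244}{38019} = - \frac{503 \cdot 3 \sqrt{14}}{4} + \frac{37244}{38019} = - \frac{1509 \sqrt{14}}{4} + \frac{37244}{38019} = \frac{37244}{38019} - \frac{1509 \sqrt{14}}{4}$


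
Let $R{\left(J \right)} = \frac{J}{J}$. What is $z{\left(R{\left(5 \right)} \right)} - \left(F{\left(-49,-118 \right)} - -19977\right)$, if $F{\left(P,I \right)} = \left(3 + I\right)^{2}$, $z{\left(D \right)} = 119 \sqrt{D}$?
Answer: $-33083$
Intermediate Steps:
$R{\left(J \right)} = 1$
$z{\left(R{\left(5 \right)} \right)} - \left(F{\left(-49,-118 \right)} - -19977\right) = 119 \sqrt{1} - \left(\left(3 - 118\right)^{2} - -19977\right) = 119 \cdot 1 - \left(\left(-115\right)^{2} + 19977\right) = 119 - \left(13225 + 19977\right) = 119 - 33202 = -33083$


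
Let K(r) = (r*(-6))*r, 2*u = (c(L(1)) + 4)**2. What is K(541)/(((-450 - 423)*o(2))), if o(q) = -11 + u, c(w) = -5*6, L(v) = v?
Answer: 585362/95157 ≈ 6.1515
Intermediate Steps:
c(w) = -30
u = 338 (u = (-30 + 4)**2/2 = (1/2)*(-26)**2 = (1/2)*676 = 338)
o(q) = 327 (o(q) = -11 + 338 = 327)
K(r) = -6*r**2 (K(r) = (-6*r)*r = -6*r**2)
K(541)/(((-450 - 423)*o(2))) = (-6*541**2)/(((-450 - 423)*327)) = (-6*292681)/((-873*327)) = -1756086/(-285471) = -1756086*(-1/285471) = 585362/95157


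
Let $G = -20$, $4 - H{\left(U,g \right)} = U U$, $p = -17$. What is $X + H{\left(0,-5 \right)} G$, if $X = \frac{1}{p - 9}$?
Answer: $- \frac{2081}{26} \approx -80.038$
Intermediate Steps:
$H{\left(U,g \right)} = 4 - U^{2}$ ($H{\left(U,g \right)} = 4 - U U = 4 - U^{2}$)
$X = - \frac{1}{26}$ ($X = \frac{1}{-17 - 9} = \frac{1}{-26} = - \frac{1}{26} \approx -0.038462$)
$X + H{\left(0,-5 \right)} G = - \frac{1}{26} + \left(4 - 0^{2}\right) \left(-20\right) = - \frac{1}{26} + \left(4 - 0\right) \left(-20\right) = - \frac{1}{26} + \left(4 + 0\right) \left(-20\right) = - \frac{1}{26} + 4 \left(-20\right) = - \frac{1}{26} - 80 = - \frac{2081}{26}$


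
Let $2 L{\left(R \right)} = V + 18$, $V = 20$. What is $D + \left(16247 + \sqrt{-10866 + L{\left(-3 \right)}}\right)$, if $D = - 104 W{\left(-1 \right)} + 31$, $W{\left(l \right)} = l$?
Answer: $16382 + i \sqrt{10847} \approx 16382.0 + 104.15 i$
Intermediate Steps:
$L{\left(R \right)} = 19$ ($L{\left(R \right)} = \frac{20 + 18}{2} = \frac{1}{2} \cdot 38 = 19$)
$D = 135$ ($D = \left(-104\right) \left(-1\right) + 31 = 104 + 31 = 135$)
$D + \left(16247 + \sqrt{-10866 + L{\left(-3 \right)}}\right) = 135 + \left(16247 + \sqrt{-10866 + 19}\right) = 135 + \left(16247 + \sqrt{-10847}\right) = 135 + \left(16247 + i \sqrt{10847}\right) = 16382 + i \sqrt{10847}$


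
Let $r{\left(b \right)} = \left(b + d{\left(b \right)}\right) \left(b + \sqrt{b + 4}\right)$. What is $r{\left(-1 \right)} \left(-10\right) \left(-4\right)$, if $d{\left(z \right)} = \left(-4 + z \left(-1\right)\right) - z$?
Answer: $120 - 120 \sqrt{3} \approx -87.846$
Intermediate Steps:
$d{\left(z \right)} = -4 - 2 z$ ($d{\left(z \right)} = \left(-4 - z\right) - z = -4 - 2 z$)
$r{\left(b \right)} = \left(-4 - b\right) \left(b + \sqrt{4 + b}\right)$ ($r{\left(b \right)} = \left(b - \left(4 + 2 b\right)\right) \left(b + \sqrt{b + 4}\right) = \left(-4 - b\right) \left(b + \sqrt{4 + b}\right)$)
$r{\left(-1 \right)} \left(-10\right) \left(-4\right) = \left(- \left(-1\right)^{2} - -4 - 4 \sqrt{4 - 1} - - \sqrt{4 - 1}\right) \left(-10\right) \left(-4\right) = \left(\left(-1\right) 1 + 4 - 4 \sqrt{3} - - \sqrt{3}\right) \left(-10\right) \left(-4\right) = \left(-1 + 4 - 4 \sqrt{3} + \sqrt{3}\right) \left(-10\right) \left(-4\right) = \left(3 - 3 \sqrt{3}\right) \left(-10\right) \left(-4\right) = \left(-30 + 30 \sqrt{3}\right) \left(-4\right) = 120 - 120 \sqrt{3}$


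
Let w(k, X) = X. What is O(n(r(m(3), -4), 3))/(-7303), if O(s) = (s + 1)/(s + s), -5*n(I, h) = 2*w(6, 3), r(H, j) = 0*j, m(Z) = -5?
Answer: -1/87636 ≈ -1.1411e-5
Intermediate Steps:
r(H, j) = 0
n(I, h) = -6/5 (n(I, h) = -2*3/5 = -⅕*6 = -6/5)
O(s) = (1 + s)/(2*s) (O(s) = (1 + s)/((2*s)) = (1 + s)*(1/(2*s)) = (1 + s)/(2*s))
O(n(r(m(3), -4), 3))/(-7303) = ((1 - 6/5)/(2*(-6/5)))/(-7303) = ((½)*(-⅚)*(-⅕))*(-1/7303) = (1/12)*(-1/7303) = -1/87636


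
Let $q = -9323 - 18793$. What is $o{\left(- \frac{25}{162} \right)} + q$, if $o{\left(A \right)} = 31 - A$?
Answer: $- \frac{4549745}{162} \approx -28085.0$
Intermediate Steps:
$q = -28116$
$o{\left(- \frac{25}{162} \right)} + q = \left(31 - - \frac{25}{162}\right) - 28116 = \left(31 + \frac{25}{162}\right) - 28116 = \frac{5047}{162} - 28116 = - \frac{4549745}{162}$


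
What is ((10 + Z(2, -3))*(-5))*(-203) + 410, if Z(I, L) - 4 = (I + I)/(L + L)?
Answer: 41830/3 ≈ 13943.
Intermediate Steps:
Z(I, L) = 4 + I/L (Z(I, L) = 4 + (I + I)/(L + L) = 4 + (2*I)/((2*L)) = 4 + (2*I)*(1/(2*L)) = 4 + I/L)
((10 + Z(2, -3))*(-5))*(-203) + 410 = ((10 + (4 + 2/(-3)))*(-5))*(-203) + 410 = ((10 + (4 + 2*(-⅓)))*(-5))*(-203) + 410 = ((10 + (4 - ⅔))*(-5))*(-203) + 410 = ((10 + 10/3)*(-5))*(-203) + 410 = ((40/3)*(-5))*(-203) + 410 = -200/3*(-203) + 410 = 40600/3 + 410 = 41830/3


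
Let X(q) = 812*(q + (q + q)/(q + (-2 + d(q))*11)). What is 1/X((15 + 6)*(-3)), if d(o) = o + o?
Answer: -1471/75148164 ≈ -1.9575e-5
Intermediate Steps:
d(o) = 2*o
X(q) = 812*q + 1624*q/(-22 + 23*q) (X(q) = 812*(q + (q + q)/(q + (-2 + 2*q)*11)) = 812*(q + (2*q)/(q + (-22 + 22*q))) = 812*(q + (2*q)/(-22 + 23*q)) = 812*(q + 2*q/(-22 + 23*q)) = 812*q + 1624*q/(-22 + 23*q))
1/X((15 + 6)*(-3)) = 1/(812*((15 + 6)*(-3))*(-20 + 23*((15 + 6)*(-3)))/(-22 + 23*((15 + 6)*(-3)))) = 1/(812*(21*(-3))*(-20 + 23*(21*(-3)))/(-22 + 23*(21*(-3)))) = 1/(812*(-63)*(-20 + 23*(-63))/(-22 + 23*(-63))) = 1/(812*(-63)*(-20 - 1449)/(-22 - 1449)) = 1/(812*(-63)*(-1469)/(-1471)) = 1/(812*(-63)*(-1/1471)*(-1469)) = 1/(-75148164/1471) = -1471/75148164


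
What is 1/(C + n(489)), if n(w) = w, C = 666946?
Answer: 1/667435 ≈ 1.4983e-6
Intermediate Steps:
1/(C + n(489)) = 1/(666946 + 489) = 1/667435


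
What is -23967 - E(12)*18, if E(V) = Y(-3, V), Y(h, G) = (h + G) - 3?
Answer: -24075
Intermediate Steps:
Y(h, G) = -3 + G + h (Y(h, G) = (G + h) - 3 = -3 + G + h)
E(V) = -6 + V (E(V) = -3 + V - 3 = -6 + V)
-23967 - E(12)*18 = -23967 - (-6 + 12)*18 = -23967 - 6*18 = -23967 - 1*108 = -23967 - 108 = -24075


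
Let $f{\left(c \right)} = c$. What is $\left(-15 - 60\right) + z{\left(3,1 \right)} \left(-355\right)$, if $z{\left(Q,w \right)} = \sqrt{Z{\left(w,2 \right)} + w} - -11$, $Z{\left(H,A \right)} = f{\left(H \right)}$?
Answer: $-3980 - 355 \sqrt{2} \approx -4482.0$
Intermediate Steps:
$Z{\left(H,A \right)} = H$
$z{\left(Q,w \right)} = 11 + \sqrt{2} \sqrt{w}$ ($z{\left(Q,w \right)} = \sqrt{w + w} - -11 = \sqrt{2 w} + 11 = \sqrt{2} \sqrt{w} + 11 = 11 + \sqrt{2} \sqrt{w}$)
$\left(-15 - 60\right) + z{\left(3,1 \right)} \left(-355\right) = \left(-15 - 60\right) + \left(11 + \sqrt{2} \sqrt{1}\right) \left(-355\right) = \left(-15 - 60\right) + \left(11 + \sqrt{2} \cdot 1\right) \left(-355\right) = -75 + \left(11 + \sqrt{2}\right) \left(-355\right) = -75 - \left(3905 + 355 \sqrt{2}\right) = -3980 - 355 \sqrt{2}$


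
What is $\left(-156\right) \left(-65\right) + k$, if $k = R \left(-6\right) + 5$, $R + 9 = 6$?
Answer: $10163$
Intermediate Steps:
$R = -3$ ($R = -9 + 6 = -3$)
$k = 23$ ($k = \left(-3\right) \left(-6\right) + 5 = 18 + 5 = 23$)
$\left(-156\right) \left(-65\right) + k = \left(-156\right) \left(-65\right) + 23 = 10140 + 23 = 10163$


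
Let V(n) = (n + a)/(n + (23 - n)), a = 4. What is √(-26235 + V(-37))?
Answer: I*√13879074/23 ≈ 161.98*I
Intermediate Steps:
V(n) = 4/23 + n/23 (V(n) = (n + 4)/(n + (23 - n)) = (4 + n)/23 = (4 + n)*(1/23) = 4/23 + n/23)
√(-26235 + V(-37)) = √(-26235 + (4/23 + (1/23)*(-37))) = √(-26235 + (4/23 - 37/23)) = √(-26235 - 33/23) = √(-603438/23) = I*√13879074/23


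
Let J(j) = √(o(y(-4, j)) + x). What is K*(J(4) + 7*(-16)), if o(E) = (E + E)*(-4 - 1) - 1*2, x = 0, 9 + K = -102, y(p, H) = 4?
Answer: 12432 - 111*I*√42 ≈ 12432.0 - 719.36*I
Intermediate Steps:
K = -111 (K = -9 - 102 = -111)
o(E) = -2 - 10*E (o(E) = (2*E)*(-5) - 2 = -10*E - 2 = -2 - 10*E)
J(j) = I*√42 (J(j) = √((-2 - 10*4) + 0) = √((-2 - 40) + 0) = √(-42 + 0) = √(-42) = I*√42)
K*(J(4) + 7*(-16)) = -111*(I*√42 + 7*(-16)) = -111*(I*√42 - 112) = -111*(-112 + I*√42) = 12432 - 111*I*√42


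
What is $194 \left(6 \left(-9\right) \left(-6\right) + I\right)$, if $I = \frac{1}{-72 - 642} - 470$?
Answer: $- \frac{10111765}{357} \approx -28324.0$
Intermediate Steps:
$I = - \frac{335581}{714}$ ($I = \frac{1}{-714} - 470 = - \frac{1}{714} - 470 = - \frac{335581}{714} \approx -470.0$)
$194 \left(6 \left(-9\right) \left(-6\right) + I\right) = 194 \left(6 \left(-9\right) \left(-6\right) - \frac{335581}{714}\right) = 194 \left(\left(-54\right) \left(-6\right) - \frac{335581}{714}\right) = 194 \left(324 - \frac{335581}{714}\right) = 194 \left(- \frac{104245}{714}\right) = - \frac{10111765}{357}$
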